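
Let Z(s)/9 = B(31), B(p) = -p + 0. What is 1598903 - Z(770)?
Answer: 1599182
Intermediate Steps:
B(p) = -p
Z(s) = -279 (Z(s) = 9*(-1*31) = 9*(-31) = -279)
1598903 - Z(770) = 1598903 - 1*(-279) = 1598903 + 279 = 1599182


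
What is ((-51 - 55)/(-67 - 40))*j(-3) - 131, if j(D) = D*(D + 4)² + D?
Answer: -14653/107 ≈ -136.94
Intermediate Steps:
j(D) = D + D*(4 + D)² (j(D) = D*(4 + D)² + D = D + D*(4 + D)²)
((-51 - 55)/(-67 - 40))*j(-3) - 131 = ((-51 - 55)/(-67 - 40))*(-3*(1 + (4 - 3)²)) - 131 = (-106/(-107))*(-3*(1 + 1²)) - 131 = (-106*(-1/107))*(-3*(1 + 1)) - 131 = 106*(-3*2)/107 - 131 = (106/107)*(-6) - 131 = -636/107 - 131 = -14653/107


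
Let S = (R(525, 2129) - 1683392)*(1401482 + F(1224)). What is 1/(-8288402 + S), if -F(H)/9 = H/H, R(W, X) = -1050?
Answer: -1/2360708271468 ≈ -4.2360e-13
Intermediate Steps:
F(H) = -9 (F(H) = -9*H/H = -9*1 = -9)
S = -2360699983066 (S = (-1050 - 1683392)*(1401482 - 9) = -1684442*1401473 = -2360699983066)
1/(-8288402 + S) = 1/(-8288402 - 2360699983066) = 1/(-2360708271468) = -1/2360708271468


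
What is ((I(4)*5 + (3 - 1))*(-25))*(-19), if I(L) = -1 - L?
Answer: -10925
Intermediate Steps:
((I(4)*5 + (3 - 1))*(-25))*(-19) = (((-1 - 1*4)*5 + (3 - 1))*(-25))*(-19) = (((-1 - 4)*5 + 2)*(-25))*(-19) = ((-5*5 + 2)*(-25))*(-19) = ((-25 + 2)*(-25))*(-19) = -23*(-25)*(-19) = 575*(-19) = -10925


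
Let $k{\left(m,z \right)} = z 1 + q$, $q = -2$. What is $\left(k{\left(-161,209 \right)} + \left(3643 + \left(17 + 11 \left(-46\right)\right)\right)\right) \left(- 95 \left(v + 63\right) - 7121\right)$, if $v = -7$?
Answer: $-41814201$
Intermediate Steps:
$k{\left(m,z \right)} = -2 + z$ ($k{\left(m,z \right)} = z 1 - 2 = z - 2 = -2 + z$)
$\left(k{\left(-161,209 \right)} + \left(3643 + \left(17 + 11 \left(-46\right)\right)\right)\right) \left(- 95 \left(v + 63\right) - 7121\right) = \left(\left(-2 + 209\right) + \left(3643 + \left(17 + 11 \left(-46\right)\right)\right)\right) \left(- 95 \left(-7 + 63\right) - 7121\right) = \left(207 + \left(3643 + \left(17 - 506\right)\right)\right) \left(\left(-95\right) 56 - 7121\right) = \left(207 + \left(3643 - 489\right)\right) \left(-5320 - 7121\right) = \left(207 + 3154\right) \left(-12441\right) = 3361 \left(-12441\right) = -41814201$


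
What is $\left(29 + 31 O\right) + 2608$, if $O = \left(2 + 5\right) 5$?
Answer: $3722$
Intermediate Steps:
$O = 35$ ($O = 7 \cdot 5 = 35$)
$\left(29 + 31 O\right) + 2608 = \left(29 + 31 \cdot 35\right) + 2608 = \left(29 + 1085\right) + 2608 = 1114 + 2608 = 3722$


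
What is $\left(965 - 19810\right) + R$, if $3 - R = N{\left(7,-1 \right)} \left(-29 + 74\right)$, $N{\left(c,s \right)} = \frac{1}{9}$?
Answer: $-18847$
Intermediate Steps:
$N{\left(c,s \right)} = \frac{1}{9}$
$R = -2$ ($R = 3 - \frac{-29 + 74}{9} = 3 - \frac{1}{9} \cdot 45 = 3 - 5 = -2$)
$\left(965 - 19810\right) + R = \left(965 - 19810\right) - 2 = -18845 - 2 = -18847$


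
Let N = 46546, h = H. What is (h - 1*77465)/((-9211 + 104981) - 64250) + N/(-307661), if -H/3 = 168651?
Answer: -90481047609/4848737360 ≈ -18.661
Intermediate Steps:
H = -505953 (H = -3*168651 = -505953)
h = -505953
(h - 1*77465)/((-9211 + 104981) - 64250) + N/(-307661) = (-505953 - 1*77465)/((-9211 + 104981) - 64250) + 46546/(-307661) = (-505953 - 77465)/(95770 - 64250) + 46546*(-1/307661) = -583418/31520 - 46546/307661 = -583418*1/31520 - 46546/307661 = -291709/15760 - 46546/307661 = -90481047609/4848737360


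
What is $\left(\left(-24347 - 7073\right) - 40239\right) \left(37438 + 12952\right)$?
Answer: $-3610897010$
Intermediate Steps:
$\left(\left(-24347 - 7073\right) - 40239\right) \left(37438 + 12952\right) = \left(-31420 - 40239\right) 50390 = \left(-71659\right) 50390 = -3610897010$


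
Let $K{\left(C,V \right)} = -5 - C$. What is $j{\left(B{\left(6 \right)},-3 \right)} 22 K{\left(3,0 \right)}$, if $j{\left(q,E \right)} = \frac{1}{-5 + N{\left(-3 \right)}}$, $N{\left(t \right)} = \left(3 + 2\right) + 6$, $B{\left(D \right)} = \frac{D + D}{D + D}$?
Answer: $- \frac{88}{3} \approx -29.333$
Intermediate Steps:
$B{\left(D \right)} = 1$ ($B{\left(D \right)} = \frac{2 D}{2 D} = 2 D \frac{1}{2 D} = 1$)
$N{\left(t \right)} = 11$ ($N{\left(t \right)} = 5 + 6 = 11$)
$j{\left(q,E \right)} = \frac{1}{6}$ ($j{\left(q,E \right)} = \frac{1}{-5 + 11} = \frac{1}{6}$)
$j{\left(B{\left(6 \right)},-3 \right)} 22 K{\left(3,0 \right)} = \frac{1}{6} \cdot 22 \left(-5 - 3\right) = \frac{11 \left(-5 - 3\right)}{3} = \frac{11}{3} \left(-8\right) = - \frac{88}{3}$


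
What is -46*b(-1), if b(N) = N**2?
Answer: -46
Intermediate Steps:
-46*b(-1) = -46*(-1)**2 = -46*1 = -46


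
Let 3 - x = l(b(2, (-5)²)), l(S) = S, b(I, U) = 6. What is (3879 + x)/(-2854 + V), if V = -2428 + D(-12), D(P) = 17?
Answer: -1292/1755 ≈ -0.73618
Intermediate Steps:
x = -3 (x = 3 - 1*6 = 3 - 6 = -3)
V = -2411 (V = -2428 + 17 = -2411)
(3879 + x)/(-2854 + V) = (3879 - 3)/(-2854 - 2411) = 3876/(-5265) = 3876*(-1/5265) = -1292/1755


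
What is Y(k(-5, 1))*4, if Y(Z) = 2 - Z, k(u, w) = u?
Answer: 28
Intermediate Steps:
Y(k(-5, 1))*4 = (2 - 1*(-5))*4 = (2 + 5)*4 = 7*4 = 28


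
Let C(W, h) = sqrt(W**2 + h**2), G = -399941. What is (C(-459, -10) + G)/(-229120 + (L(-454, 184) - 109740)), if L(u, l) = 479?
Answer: 399941/338381 - sqrt(210781)/338381 ≈ 1.1806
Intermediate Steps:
(C(-459, -10) + G)/(-229120 + (L(-454, 184) - 109740)) = (sqrt((-459)**2 + (-10)**2) - 399941)/(-229120 + (479 - 109740)) = (sqrt(210681 + 100) - 399941)/(-229120 - 109261) = (sqrt(210781) - 399941)/(-338381) = (-399941 + sqrt(210781))*(-1/338381) = 399941/338381 - sqrt(210781)/338381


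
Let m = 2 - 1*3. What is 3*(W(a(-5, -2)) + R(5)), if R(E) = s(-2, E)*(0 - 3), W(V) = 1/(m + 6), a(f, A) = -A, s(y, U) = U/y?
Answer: 231/10 ≈ 23.100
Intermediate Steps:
m = -1 (m = 2 - 3 = -1)
W(V) = ⅕ (W(V) = 1/(-1 + 6) = 1/5 = ⅕)
R(E) = 3*E/2 (R(E) = (E/(-2))*(0 - 3) = (E*(-½))*(-3) = -E/2*(-3) = 3*E/2)
3*(W(a(-5, -2)) + R(5)) = 3*(⅕ + (3/2)*5) = 3*(⅕ + 15/2) = 3*(77/10) = 231/10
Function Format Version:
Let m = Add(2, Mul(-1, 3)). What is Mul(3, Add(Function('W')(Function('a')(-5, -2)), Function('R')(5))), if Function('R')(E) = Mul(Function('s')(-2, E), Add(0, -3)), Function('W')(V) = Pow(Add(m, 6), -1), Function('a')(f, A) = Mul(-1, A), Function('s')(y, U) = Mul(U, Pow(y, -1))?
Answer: Rational(231, 10) ≈ 23.100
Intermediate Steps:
m = -1 (m = Add(2, -3) = -1)
Function('W')(V) = Rational(1, 5) (Function('W')(V) = Pow(Add(-1, 6), -1) = Pow(5, -1) = Rational(1, 5))
Function('R')(E) = Mul(Rational(3, 2), E) (Function('R')(E) = Mul(Mul(E, Pow(-2, -1)), Add(0, -3)) = Mul(Mul(E, Rational(-1, 2)), -3) = Mul(Mul(Rational(-1, 2), E), -3) = Mul(Rational(3, 2), E))
Mul(3, Add(Function('W')(Function('a')(-5, -2)), Function('R')(5))) = Mul(3, Add(Rational(1, 5), Mul(Rational(3, 2), 5))) = Mul(3, Add(Rational(1, 5), Rational(15, 2))) = Mul(3, Rational(77, 10)) = Rational(231, 10)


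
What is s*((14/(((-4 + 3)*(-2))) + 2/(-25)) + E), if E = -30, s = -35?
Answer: 4039/5 ≈ 807.80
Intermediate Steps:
s*((14/(((-4 + 3)*(-2))) + 2/(-25)) + E) = -35*((14/(((-4 + 3)*(-2))) + 2/(-25)) - 30) = -35*((14/((-1*(-2))) + 2*(-1/25)) - 30) = -35*((14/2 - 2/25) - 30) = -35*((14*(½) - 2/25) - 30) = -35*((7 - 2/25) - 30) = -35*(173/25 - 30) = -35*(-577/25) = 4039/5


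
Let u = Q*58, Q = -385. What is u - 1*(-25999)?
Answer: 3669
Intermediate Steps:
u = -22330 (u = -385*58 = -22330)
u - 1*(-25999) = -22330 - 1*(-25999) = -22330 + 25999 = 3669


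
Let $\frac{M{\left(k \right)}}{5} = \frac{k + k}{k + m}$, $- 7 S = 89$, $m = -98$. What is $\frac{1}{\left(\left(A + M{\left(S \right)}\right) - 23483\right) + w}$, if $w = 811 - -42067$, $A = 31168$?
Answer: $\frac{155}{7837443} \approx 1.9777 \cdot 10^{-5}$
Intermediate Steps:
$S = - \frac{89}{7}$ ($S = \left(- \frac{1}{7}\right) 89 = - \frac{89}{7} \approx -12.714$)
$M{\left(k \right)} = \frac{10 k}{-98 + k}$ ($M{\left(k \right)} = 5 \frac{k + k}{k - 98} = 5 \frac{2 k}{-98 + k} = \frac{10 k}{-98 + k}$)
$w = 42878$ ($w = 811 + 42067 = 42878$)
$\frac{1}{\left(\left(A + M{\left(S \right)}\right) - 23483\right) + w} = \frac{1}{\left(\left(31168 + 10 \left(- \frac{89}{7}\right) \frac{1}{-98 - \frac{89}{7}}\right) - 23483\right) + 42878} = \frac{1}{\left(\left(31168 + 10 \left(- \frac{89}{7}\right) \frac{1}{- \frac{775}{7}}\right) - 23483\right) + 42878} = \frac{1}{\left(\left(31168 + 10 \left(- \frac{89}{7}\right) \left(- \frac{7}{775}\right)\right) - 23483\right) + 42878} = \frac{1}{\left(\left(31168 + \frac{178}{155}\right) - 23483\right) + 42878} = \frac{1}{\left(\frac{4831218}{155} - 23483\right) + 42878} = \frac{1}{\frac{1191353}{155} + 42878} = \frac{1}{\frac{7837443}{155}} = \frac{155}{7837443}$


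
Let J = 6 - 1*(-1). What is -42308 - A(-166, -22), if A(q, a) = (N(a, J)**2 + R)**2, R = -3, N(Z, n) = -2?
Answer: -42309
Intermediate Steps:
J = 7 (J = 6 + 1 = 7)
A(q, a) = 1 (A(q, a) = ((-2)**2 - 3)**2 = (4 - 3)**2 = 1**2 = 1)
-42308 - A(-166, -22) = -42308 - 1*1 = -42308 - 1 = -42309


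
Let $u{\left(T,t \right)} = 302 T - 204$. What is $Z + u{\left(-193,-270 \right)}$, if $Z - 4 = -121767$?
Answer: $-180253$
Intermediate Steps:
$Z = -121763$ ($Z = 4 - 121767 = -121763$)
$u{\left(T,t \right)} = -204 + 302 T$
$Z + u{\left(-193,-270 \right)} = -121763 + \left(-204 + 302 \left(-193\right)\right) = -121763 - 58490 = -180253$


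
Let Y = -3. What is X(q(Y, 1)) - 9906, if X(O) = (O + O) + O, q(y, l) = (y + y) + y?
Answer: -9933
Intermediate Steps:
q(y, l) = 3*y (q(y, l) = 2*y + y = 3*y)
X(O) = 3*O (X(O) = 2*O + O = 3*O)
X(q(Y, 1)) - 9906 = 3*(3*(-3)) - 9906 = 3*(-9) - 9906 = -27 - 9906 = -9933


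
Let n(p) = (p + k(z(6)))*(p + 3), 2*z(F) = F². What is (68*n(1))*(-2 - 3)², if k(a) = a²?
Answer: 2210000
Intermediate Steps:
z(F) = F²/2
n(p) = (3 + p)*(324 + p) (n(p) = (p + ((½)*6²)²)*(p + 3) = (p + ((½)*36)²)*(3 + p) = (p + 18²)*(3 + p) = (p + 324)*(3 + p) = (324 + p)*(3 + p) = (3 + p)*(324 + p))
(68*n(1))*(-2 - 3)² = (68*(972 + 1² + 327*1))*(-2 - 3)² = (68*(972 + 1 + 327))*(-5)² = (68*1300)*25 = 88400*25 = 2210000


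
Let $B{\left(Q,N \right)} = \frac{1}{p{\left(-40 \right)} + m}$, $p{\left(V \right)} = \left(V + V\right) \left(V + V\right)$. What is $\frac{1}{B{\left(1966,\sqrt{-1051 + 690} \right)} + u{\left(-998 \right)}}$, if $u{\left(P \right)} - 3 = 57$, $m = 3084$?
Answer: $\frac{9484}{569041} \approx 0.016667$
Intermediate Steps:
$p{\left(V \right)} = 4 V^{2}$ ($p{\left(V \right)} = 2 V 2 V = 4 V^{2}$)
$B{\left(Q,N \right)} = \frac{1}{9484}$ ($B{\left(Q,N \right)} = \frac{1}{4 \left(-40\right)^{2} + 3084} = \frac{1}{4 \cdot 1600 + 3084} = \frac{1}{6400 + 3084} = \frac{1}{9484}$)
$u{\left(P \right)} = 60$ ($u{\left(P \right)} = 3 + 57 = 60$)
$\frac{1}{B{\left(1966,\sqrt{-1051 + 690} \right)} + u{\left(-998 \right)}} = \frac{1}{\frac{1}{9484} + 60} = \frac{1}{\frac{569041}{9484}} = \frac{9484}{569041}$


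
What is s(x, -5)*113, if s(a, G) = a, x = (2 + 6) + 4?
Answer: 1356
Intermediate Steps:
x = 12 (x = 8 + 4 = 12)
s(x, -5)*113 = 12*113 = 1356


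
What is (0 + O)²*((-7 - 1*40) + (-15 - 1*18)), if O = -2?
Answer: -320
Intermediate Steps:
(0 + O)²*((-7 - 1*40) + (-15 - 1*18)) = (0 - 2)²*((-7 - 1*40) + (-15 - 1*18)) = (-2)²*((-7 - 40) + (-15 - 18)) = 4*(-47 - 33) = 4*(-80) = -320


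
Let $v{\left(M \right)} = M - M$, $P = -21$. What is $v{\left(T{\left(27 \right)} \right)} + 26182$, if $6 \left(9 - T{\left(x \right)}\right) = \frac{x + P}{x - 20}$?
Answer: $26182$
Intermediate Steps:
$T{\left(x \right)} = 9 - \frac{-21 + x}{6 \left(-20 + x\right)}$ ($T{\left(x \right)} = 9 - \frac{\left(x - 21\right) \frac{1}{x - 20}}{6} = 9 - \frac{\left(-21 + x\right) \frac{1}{-20 + x}}{6} = 9 - \frac{\frac{1}{-20 + x} \left(-21 + x\right)}{6} = 9 - \frac{-21 + x}{6 \left(-20 + x\right)}$)
$v{\left(M \right)} = 0$
$v{\left(T{\left(27 \right)} \right)} + 26182 = 0 + 26182 = 26182$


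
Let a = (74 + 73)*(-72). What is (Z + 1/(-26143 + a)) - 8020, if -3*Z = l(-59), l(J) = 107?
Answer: -887581412/110181 ≈ -8055.7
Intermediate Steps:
a = -10584 (a = 147*(-72) = -10584)
Z = -107/3 (Z = -⅓*107 = -107/3 ≈ -35.667)
(Z + 1/(-26143 + a)) - 8020 = (-107/3 + 1/(-26143 - 10584)) - 8020 = (-107/3 + 1/(-36727)) - 8020 = (-107/3 - 1/36727) - 8020 = -3929792/110181 - 8020 = -887581412/110181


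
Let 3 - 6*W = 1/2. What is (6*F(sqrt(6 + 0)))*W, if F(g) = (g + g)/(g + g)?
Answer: 5/2 ≈ 2.5000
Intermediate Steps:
W = 5/12 (W = 1/2 - 1/6/2 = 1/2 - 1/6*1/2 = 1/2 - 1/12 = 5/12 ≈ 0.41667)
F(g) = 1 (F(g) = (2*g)/((2*g)) = (2*g)*(1/(2*g)) = 1)
(6*F(sqrt(6 + 0)))*W = (6*1)*(5/12) = 6*(5/12) = 5/2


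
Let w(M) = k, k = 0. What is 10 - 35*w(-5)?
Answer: 10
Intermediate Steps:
w(M) = 0
10 - 35*w(-5) = 10 - 35*0 = 10 + 0 = 10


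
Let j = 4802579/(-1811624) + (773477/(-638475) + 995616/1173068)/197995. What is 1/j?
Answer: -67162891001537687811000/178047604140433388622041 ≈ -0.37722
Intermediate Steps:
j = -178047604140433388622041/67162891001537687811000 (j = 4802579*(-1/1811624) + (773477*(-1/638475) + 995616*(1/1173068))*(1/197995) = -4802579/1811624 + (-773477/638475 + 248904/293267)*(1/197995) = -4802579/1811624 - 67916297959/187243647825*1/197995 = -4802579/1811624 - 67916297959/37073306051110875 = -178047604140433388622041/67162891001537687811000 ≈ -2.6510)
1/j = 1/(-178047604140433388622041/67162891001537687811000) = -67162891001537687811000/178047604140433388622041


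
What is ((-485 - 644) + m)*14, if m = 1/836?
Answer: -6606901/418 ≈ -15806.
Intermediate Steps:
m = 1/836 ≈ 0.0011962
((-485 - 644) + m)*14 = ((-485 - 644) + 1/836)*14 = (-1129 + 1/836)*14 = -943843/836*14 = -6606901/418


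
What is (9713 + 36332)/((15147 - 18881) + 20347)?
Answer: 46045/16613 ≈ 2.7716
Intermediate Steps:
(9713 + 36332)/((15147 - 18881) + 20347) = 46045/(-3734 + 20347) = 46045/16613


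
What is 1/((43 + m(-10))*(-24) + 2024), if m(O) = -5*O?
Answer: -1/208 ≈ -0.0048077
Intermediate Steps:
1/((43 + m(-10))*(-24) + 2024) = 1/((43 - 5*(-10))*(-24) + 2024) = 1/((43 + 50)*(-24) + 2024) = 1/(93*(-24) + 2024) = 1/(-2232 + 2024) = 1/(-208) = -1/208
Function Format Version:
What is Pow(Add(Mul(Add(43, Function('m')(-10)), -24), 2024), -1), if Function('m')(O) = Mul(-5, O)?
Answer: Rational(-1, 208) ≈ -0.0048077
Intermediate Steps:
Pow(Add(Mul(Add(43, Function('m')(-10)), -24), 2024), -1) = Pow(Add(Mul(Add(43, Mul(-5, -10)), -24), 2024), -1) = Pow(Add(Mul(Add(43, 50), -24), 2024), -1) = Pow(Add(Mul(93, -24), 2024), -1) = Pow(Add(-2232, 2024), -1) = Pow(-208, -1) = Rational(-1, 208)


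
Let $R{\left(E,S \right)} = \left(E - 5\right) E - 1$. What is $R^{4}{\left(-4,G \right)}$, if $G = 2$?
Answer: $1500625$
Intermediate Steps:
$R{\left(E,S \right)} = -1 + E \left(-5 + E\right)$ ($R{\left(E,S \right)} = \left(E - 5\right) E - 1 = \left(-5 + E\right) E - 1 = E \left(-5 + E\right) - 1 = -1 + E \left(-5 + E\right)$)
$R^{4}{\left(-4,G \right)} = \left(-1 + \left(-4\right)^{2} - -20\right)^{4} = \left(-1 + 16 + 20\right)^{4} = 35^{4} = 1500625$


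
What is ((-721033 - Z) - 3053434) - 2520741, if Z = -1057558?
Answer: -5237650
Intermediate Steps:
((-721033 - Z) - 3053434) - 2520741 = ((-721033 - 1*(-1057558)) - 3053434) - 2520741 = ((-721033 + 1057558) - 3053434) - 2520741 = (336525 - 3053434) - 2520741 = -2716909 - 2520741 = -5237650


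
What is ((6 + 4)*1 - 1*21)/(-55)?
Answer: 1/5 ≈ 0.20000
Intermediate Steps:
((6 + 4)*1 - 1*21)/(-55) = -(10*1 - 21)/55 = -(10 - 21)/55 = -1/55*(-11) = 1/5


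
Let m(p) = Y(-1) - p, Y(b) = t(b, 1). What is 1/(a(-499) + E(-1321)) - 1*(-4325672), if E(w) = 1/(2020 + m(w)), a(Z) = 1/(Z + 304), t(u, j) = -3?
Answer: 13594936186/3143 ≈ 4.3255e+6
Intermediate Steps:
Y(b) = -3
a(Z) = 1/(304 + Z)
m(p) = -3 - p
E(w) = 1/(2017 - w) (E(w) = 1/(2020 + (-3 - w)) = 1/(2017 - w))
1/(a(-499) + E(-1321)) - 1*(-4325672) = 1/(1/(304 - 499) - 1/(-2017 - 1321)) - 1*(-4325672) = 1/(1/(-195) - 1/(-3338)) + 4325672 = 1/(-1/195 - 1*(-1/3338)) + 4325672 = 1/(-1/195 + 1/3338) + 4325672 = 1/(-3143/650910) + 4325672 = -650910/3143 + 4325672 = 13594936186/3143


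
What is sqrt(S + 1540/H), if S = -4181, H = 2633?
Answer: I*sqrt(28981517889)/2633 ≈ 64.656*I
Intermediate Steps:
sqrt(S + 1540/H) = sqrt(-4181 + 1540/2633) = sqrt(-11007033/2633) = I*sqrt(28981517889)/2633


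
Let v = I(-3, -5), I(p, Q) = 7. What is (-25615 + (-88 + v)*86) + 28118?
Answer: -4463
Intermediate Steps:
v = 7
(-25615 + (-88 + v)*86) + 28118 = (-25615 + (-88 + 7)*86) + 28118 = (-25615 - 81*86) + 28118 = (-25615 - 6966) + 28118 = -32581 + 28118 = -4463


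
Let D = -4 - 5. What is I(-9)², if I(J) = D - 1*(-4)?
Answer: 25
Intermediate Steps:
D = -9
I(J) = -5 (I(J) = -9 - 1*(-4) = -9 + 4 = -5)
I(-9)² = (-5)² = 25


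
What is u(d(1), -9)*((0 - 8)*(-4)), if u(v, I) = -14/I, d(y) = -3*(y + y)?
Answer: 448/9 ≈ 49.778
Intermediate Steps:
d(y) = -6*y
u(d(1), -9)*((0 - 8)*(-4)) = (-14/(-9))*((0 - 8)*(-4)) = (-14*(-1/9))*(-8*(-4)) = (14/9)*32 = 448/9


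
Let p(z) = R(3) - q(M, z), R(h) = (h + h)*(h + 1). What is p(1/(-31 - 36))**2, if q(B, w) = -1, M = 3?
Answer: 625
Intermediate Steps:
R(h) = 2*h*(1 + h) (R(h) = (2*h)*(1 + h) = 2*h*(1 + h))
p(z) = 25 (p(z) = 2*3*(1 + 3) - 1*(-1) = 2*3*4 + 1 = 24 + 1 = 25)
p(1/(-31 - 36))**2 = 25**2 = 625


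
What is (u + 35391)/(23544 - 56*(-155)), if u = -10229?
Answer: 12581/16112 ≈ 0.78085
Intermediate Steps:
(u + 35391)/(23544 - 56*(-155)) = (-10229 + 35391)/(23544 - 56*(-155)) = 25162/(23544 + 8680) = 25162/32224 = 25162*(1/32224) = 12581/16112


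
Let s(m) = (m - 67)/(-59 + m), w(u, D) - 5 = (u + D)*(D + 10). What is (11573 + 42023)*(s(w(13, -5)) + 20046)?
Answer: 7521287468/7 ≈ 1.0745e+9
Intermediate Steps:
w(u, D) = 5 + (10 + D)*(D + u) (w(u, D) = 5 + (u + D)*(D + 10) = 5 + (D + u)*(10 + D) = 5 + (10 + D)*(D + u))
s(m) = (-67 + m)/(-59 + m)
(11573 + 42023)*(s(w(13, -5)) + 20046) = (11573 + 42023)*((-67 + (5 + (-5)² + 10*(-5) + 10*13 - 5*13))/(-59 + (5 + (-5)² + 10*(-5) + 10*13 - 5*13)) + 20046) = 53596*((-67 + (5 + 25 - 50 + 130 - 65))/(-59 + (5 + 25 - 50 + 130 - 65)) + 20046) = 53596*((-67 + 45)/(-59 + 45) + 20046) = 53596*(-22/(-14) + 20046) = 53596*(-1/14*(-22) + 20046) = 53596*(11/7 + 20046) = 53596*(140333/7) = 7521287468/7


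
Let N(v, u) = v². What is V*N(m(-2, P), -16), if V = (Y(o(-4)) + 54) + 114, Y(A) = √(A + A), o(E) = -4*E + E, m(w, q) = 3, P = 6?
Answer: 1512 + 18*√6 ≈ 1556.1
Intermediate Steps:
o(E) = -3*E
Y(A) = √2*√A (Y(A) = √(2*A) = √2*√A)
V = 168 + 2*√6 (V = (√2*√(-3*(-4)) + 54) + 114 = (√2*√12 + 54) + 114 = (√2*(2*√3) + 54) + 114 = (2*√6 + 54) + 114 = (54 + 2*√6) + 114 = 168 + 2*√6 ≈ 172.90)
V*N(m(-2, P), -16) = (168 + 2*√6)*3² = (168 + 2*√6)*9 = 1512 + 18*√6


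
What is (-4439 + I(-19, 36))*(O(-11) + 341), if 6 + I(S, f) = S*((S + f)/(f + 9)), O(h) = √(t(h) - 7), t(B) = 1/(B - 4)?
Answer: -68318668/45 - 200348*I*√1590/675 ≈ -1.5182e+6 - 11835.0*I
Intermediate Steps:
t(B) = 1/(-4 + B)
O(h) = √(-7 + 1/(-4 + h)) (O(h) = √(1/(-4 + h) - 7) = √(-7 + 1/(-4 + h)))
I(S, f) = -6 + S*(S + f)/(9 + f) (I(S, f) = -6 + S*((S + f)/(f + 9)) = -6 + S*((S + f)/(9 + f)) = -6 + S*(S + f)/(9 + f))
(-4439 + I(-19, 36))*(O(-11) + 341) = (-4439 + (-54 + (-19)² - 6*36 - 19*36)/(9 + 36))*(√((29 - 7*(-11))/(-4 - 11)) + 341) = (-4439 + (-54 + 361 - 216 - 684)/45)*(√((29 + 77)/(-15)) + 341) = (-4439 + (1/45)*(-593))*(√(-1/15*106) + 341) = (-4439 - 593/45)*(√(-106/15) + 341) = -200348*(I*√1590/15 + 341)/45 = -200348*(341 + I*√1590/15)/45 = -68318668/45 - 200348*I*√1590/675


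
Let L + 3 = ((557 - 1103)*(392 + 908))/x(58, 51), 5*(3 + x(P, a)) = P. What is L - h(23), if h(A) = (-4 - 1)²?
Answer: -3550204/43 ≈ -82563.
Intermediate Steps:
x(P, a) = -3 + P/5
h(A) = 25 (h(A) = (-5)² = 25)
L = -3549129/43 (L = -3 + ((557 - 1103)*(392 + 908))/(-3 + (⅕)*58) = -3 + (-546*1300)/(-3 + 58/5) = -3 - 709800/43/5 = -3 - 709800*5/43 = -3 - 3549000/43 = -3549129/43 ≈ -82538.)
L - h(23) = -3549129/43 - 1*25 = -3549129/43 - 25 = -3550204/43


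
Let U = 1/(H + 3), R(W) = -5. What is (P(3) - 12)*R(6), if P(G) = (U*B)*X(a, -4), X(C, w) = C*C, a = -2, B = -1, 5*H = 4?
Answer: 1240/19 ≈ 65.263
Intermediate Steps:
H = ⅘ (H = (⅕)*4 = ⅘ ≈ 0.80000)
X(C, w) = C²
U = 5/19 (U = 1/(⅘ + 3) = 1/(19/5) = 5/19 ≈ 0.26316)
P(G) = -20/19 (P(G) = ((5/19)*(-1))*(-2)² = -5/19*4 = -20/19)
(P(3) - 12)*R(6) = (-20/19 - 12)*(-5) = -248/19*(-5) = 1240/19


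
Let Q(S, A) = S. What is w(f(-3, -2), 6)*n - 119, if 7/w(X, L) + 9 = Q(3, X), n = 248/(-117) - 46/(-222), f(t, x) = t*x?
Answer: -3032953/25974 ≈ -116.77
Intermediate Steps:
n = -8279/4329 (n = 248*(-1/117) - 46*(-1/222) = -248/117 + 23/111 = -8279/4329 ≈ -1.9125)
w(X, L) = -7/6 (w(X, L) = 7/(-9 + 3) = 7/(-6) = 7*(-⅙) = -7/6)
w(f(-3, -2), 6)*n - 119 = -7/6*(-8279/4329) - 119 = 57953/25974 - 119 = -3032953/25974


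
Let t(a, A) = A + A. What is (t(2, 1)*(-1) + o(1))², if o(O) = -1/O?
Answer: 9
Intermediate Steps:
t(a, A) = 2*A
(t(2, 1)*(-1) + o(1))² = ((2*1)*(-1) - 1/1)² = (2*(-1) - 1*1)² = (-2 - 1)² = (-3)² = 9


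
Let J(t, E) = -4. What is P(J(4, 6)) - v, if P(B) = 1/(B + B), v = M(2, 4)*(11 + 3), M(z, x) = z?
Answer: -225/8 ≈ -28.125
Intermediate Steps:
v = 28 (v = 2*(11 + 3) = 2*14 = 28)
P(B) = 1/(2*B)
P(J(4, 6)) - v = (1/2)/(-4) - 1*28 = (1/2)*(-1/4) - 28 = -1/8 - 28 = -225/8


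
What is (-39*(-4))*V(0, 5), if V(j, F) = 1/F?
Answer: 156/5 ≈ 31.200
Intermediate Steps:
(-39*(-4))*V(0, 5) = -39*(-4)/5 = 156*(1/5) = 156/5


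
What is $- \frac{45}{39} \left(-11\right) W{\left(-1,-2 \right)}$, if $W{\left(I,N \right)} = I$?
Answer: $- \frac{165}{13} \approx -12.692$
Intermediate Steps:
$- \frac{45}{39} \left(-11\right) W{\left(-1,-2 \right)} = - \frac{45}{39} \left(-11\right) \left(-1\right) = \left(-45\right) \frac{1}{39} \left(-11\right) \left(-1\right) = \left(- \frac{15}{13}\right) \left(-11\right) \left(-1\right) = \frac{165}{13} \left(-1\right) = - \frac{165}{13}$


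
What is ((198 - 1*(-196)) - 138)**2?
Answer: 65536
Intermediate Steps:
((198 - 1*(-196)) - 138)**2 = ((198 + 196) - 138)**2 = (394 - 138)**2 = 256**2 = 65536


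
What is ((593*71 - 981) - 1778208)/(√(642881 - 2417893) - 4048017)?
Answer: 7031753658462/16386443407301 + 3474172*I*√443753/16386443407301 ≈ 0.42912 + 0.00014123*I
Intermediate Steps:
((593*71 - 981) - 1778208)/(√(642881 - 2417893) - 4048017) = ((42103 - 981) - 1778208)/(√(-1775012) - 4048017) = (41122 - 1778208)/(2*I*√443753 - 4048017) = -1737086/(-4048017 + 2*I*√443753)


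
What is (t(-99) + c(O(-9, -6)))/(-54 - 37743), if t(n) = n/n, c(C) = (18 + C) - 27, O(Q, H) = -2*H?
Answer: -4/37797 ≈ -0.00010583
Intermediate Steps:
c(C) = -9 + C
t(n) = 1
(t(-99) + c(O(-9, -6)))/(-54 - 37743) = (1 + (-9 - 2*(-6)))/(-54 - 37743) = (1 + (-9 + 12))/(-37797) = (1 + 3)*(-1/37797) = 4*(-1/37797) = -4/37797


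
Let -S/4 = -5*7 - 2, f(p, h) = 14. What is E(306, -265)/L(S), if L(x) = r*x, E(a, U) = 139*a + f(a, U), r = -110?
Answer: -967/370 ≈ -2.6135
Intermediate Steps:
S = 148 (S = -4*(-5*7 - 2) = -4*(-35 - 2) = -4*(-37) = 148)
E(a, U) = 14 + 139*a (E(a, U) = 139*a + 14 = 14 + 139*a)
L(x) = -110*x
E(306, -265)/L(S) = (14 + 139*306)/((-110*148)) = (14 + 42534)/(-16280) = 42548*(-1/16280) = -967/370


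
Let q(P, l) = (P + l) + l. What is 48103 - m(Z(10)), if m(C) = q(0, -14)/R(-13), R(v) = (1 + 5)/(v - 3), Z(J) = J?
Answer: 144085/3 ≈ 48028.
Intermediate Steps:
R(v) = 6/(-3 + v)
q(P, l) = P + 2*l
m(C) = 224/3 (m(C) = (0 + 2*(-14))/((6/(-3 - 13))) = (0 - 28)/((6/(-16))) = -28/(6*(-1/16)) = -28/(-3/8) = -28*(-8/3) = 224/3)
48103 - m(Z(10)) = 48103 - 1*224/3 = 48103 - 224/3 = 144085/3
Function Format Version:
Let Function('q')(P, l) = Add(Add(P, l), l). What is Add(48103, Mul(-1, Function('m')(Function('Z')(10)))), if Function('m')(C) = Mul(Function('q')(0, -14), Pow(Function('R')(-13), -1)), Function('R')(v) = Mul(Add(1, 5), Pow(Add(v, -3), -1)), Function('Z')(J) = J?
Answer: Rational(144085, 3) ≈ 48028.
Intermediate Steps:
Function('R')(v) = Mul(6, Pow(Add(-3, v), -1))
Function('q')(P, l) = Add(P, Mul(2, l))
Function('m')(C) = Rational(224, 3) (Function('m')(C) = Mul(Add(0, Mul(2, -14)), Pow(Mul(6, Pow(Add(-3, -13), -1)), -1)) = Mul(Add(0, -28), Pow(Mul(6, Pow(-16, -1)), -1)) = Mul(-28, Pow(Mul(6, Rational(-1, 16)), -1)) = Mul(-28, Pow(Rational(-3, 8), -1)) = Mul(-28, Rational(-8, 3)) = Rational(224, 3))
Add(48103, Mul(-1, Function('m')(Function('Z')(10)))) = Add(48103, Mul(-1, Rational(224, 3))) = Add(48103, Rational(-224, 3)) = Rational(144085, 3)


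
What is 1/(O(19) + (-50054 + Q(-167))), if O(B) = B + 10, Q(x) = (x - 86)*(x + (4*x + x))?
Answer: 1/203481 ≈ 4.9145e-6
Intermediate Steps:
Q(x) = 6*x*(-86 + x) (Q(x) = (-86 + x)*(x + 5*x) = (-86 + x)*(6*x) = 6*x*(-86 + x))
O(B) = 10 + B
1/(O(19) + (-50054 + Q(-167))) = 1/((10 + 19) + (-50054 + 6*(-167)*(-86 - 167))) = 1/(29 + (-50054 + 6*(-167)*(-253))) = 1/(29 + (-50054 + 253506)) = 1/(29 + 203452) = 1/203481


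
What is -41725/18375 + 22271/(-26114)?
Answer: -59953451/19193790 ≈ -3.1236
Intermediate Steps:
-41725/18375 + 22271/(-26114) = -41725*1/18375 + 22271*(-1/26114) = -1669/735 - 22271/26114 = -59953451/19193790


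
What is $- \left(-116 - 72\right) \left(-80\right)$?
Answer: $-15040$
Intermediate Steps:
$- \left(-116 - 72\right) \left(-80\right) = - \left(-188\right) \left(-80\right) = \left(-1\right) 15040 = -15040$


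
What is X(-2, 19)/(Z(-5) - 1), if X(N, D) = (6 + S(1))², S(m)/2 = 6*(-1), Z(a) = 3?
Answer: 18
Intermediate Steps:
S(m) = -12 (S(m) = 2*(6*(-1)) = 2*(-6) = -12)
X(N, D) = 36 (X(N, D) = (6 - 12)² = (-6)² = 36)
X(-2, 19)/(Z(-5) - 1) = 36/(3 - 1) = 36/2 = (½)*36 = 18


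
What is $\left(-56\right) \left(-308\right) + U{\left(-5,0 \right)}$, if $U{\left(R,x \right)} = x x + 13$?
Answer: $17261$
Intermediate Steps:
$U{\left(R,x \right)} = 13 + x^{2}$ ($U{\left(R,x \right)} = x^{2} + 13 = 13 + x^{2}$)
$\left(-56\right) \left(-308\right) + U{\left(-5,0 \right)} = \left(-56\right) \left(-308\right) + \left(13 + 0^{2}\right) = 17248 + \left(13 + 0\right) = 17248 + 13 = 17261$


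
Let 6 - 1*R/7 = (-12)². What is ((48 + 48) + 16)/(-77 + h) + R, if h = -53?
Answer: -62846/65 ≈ -966.86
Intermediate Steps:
R = -966 (R = 42 - 7*(-12)² = 42 - 7*144 = 42 - 1008 = -966)
((48 + 48) + 16)/(-77 + h) + R = ((48 + 48) + 16)/(-77 - 53) - 966 = (96 + 16)/(-130) - 966 = 112*(-1/130) - 966 = -56/65 - 966 = -62846/65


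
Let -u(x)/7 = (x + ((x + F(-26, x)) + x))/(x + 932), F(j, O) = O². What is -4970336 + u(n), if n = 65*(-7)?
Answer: -2372289892/477 ≈ -4.9734e+6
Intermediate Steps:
n = -455
u(x) = -7*(x² + 3*x)/(932 + x) (u(x) = -7*(x + ((x + x²) + x))/(x + 932) = -7*(x + (x² + 2*x))/(932 + x) = -7*(x² + 3*x)/(932 + x))
-4970336 + u(n) = -4970336 + 7*(-455)*(-3 - 1*(-455))/(932 - 455) = -4970336 + 7*(-455)*(-3 + 455)/477 = -4970336 + 7*(-455)*(1/477)*452 = -4970336 - 1439620/477 = -2372289892/477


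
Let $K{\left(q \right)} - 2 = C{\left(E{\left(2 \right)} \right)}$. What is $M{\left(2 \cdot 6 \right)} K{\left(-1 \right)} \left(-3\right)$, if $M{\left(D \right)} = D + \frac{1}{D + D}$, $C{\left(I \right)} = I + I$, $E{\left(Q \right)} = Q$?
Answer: $- \frac{867}{4} \approx -216.75$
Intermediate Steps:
$C{\left(I \right)} = 2 I$
$K{\left(q \right)} = 6$ ($K{\left(q \right)} = 2 + 2 \cdot 2 = 2 + 4 = 6$)
$M{\left(D \right)} = D + \frac{1}{2 D}$
$M{\left(2 \cdot 6 \right)} K{\left(-1 \right)} \left(-3\right) = \left(2 \cdot 6 + \frac{1}{2 \cdot 2 \cdot 6}\right) 6 \left(-3\right) = \left(12 + \frac{1}{2 \cdot 12}\right) 6 \left(-3\right) = \left(12 + \frac{1}{2} \cdot \frac{1}{12}\right) 6 \left(-3\right) = \left(12 + \frac{1}{24}\right) 6 \left(-3\right) = \frac{289}{24} \cdot 6 \left(-3\right) = \frac{289}{4} \left(-3\right) = - \frac{867}{4}$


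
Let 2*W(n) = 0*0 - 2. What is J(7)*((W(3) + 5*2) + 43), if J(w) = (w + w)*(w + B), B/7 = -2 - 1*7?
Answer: -40768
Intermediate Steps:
W(n) = -1 (W(n) = (0*0 - 2)/2 = (0 - 2)/2 = (½)*(-2) = -1)
B = -63 (B = 7*(-2 - 1*7) = 7*(-2 - 7) = 7*(-9) = -63)
J(w) = 2*w*(-63 + w) (J(w) = (w + w)*(w - 63) = (2*w)*(-63 + w) = 2*w*(-63 + w))
J(7)*((W(3) + 5*2) + 43) = (2*7*(-63 + 7))*((-1 + 5*2) + 43) = (2*7*(-56))*((-1 + 10) + 43) = -784*(9 + 43) = -784*52 = -40768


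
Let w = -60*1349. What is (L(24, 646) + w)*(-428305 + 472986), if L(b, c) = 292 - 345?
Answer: -3618848233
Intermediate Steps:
L(b, c) = -53
w = -80940
(L(24, 646) + w)*(-428305 + 472986) = (-53 - 80940)*(-428305 + 472986) = -80993*44681 = -3618848233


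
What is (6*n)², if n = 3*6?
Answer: 11664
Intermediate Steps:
n = 18
(6*n)² = (6*18)² = 108² = 11664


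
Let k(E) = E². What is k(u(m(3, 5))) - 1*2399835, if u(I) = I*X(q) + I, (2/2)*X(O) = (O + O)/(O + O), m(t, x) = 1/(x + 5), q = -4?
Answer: -59995874/25 ≈ -2.3998e+6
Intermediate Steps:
m(t, x) = 1/(5 + x)
X(O) = 1 (X(O) = (O + O)/(O + O) = (2*O)/((2*O)) = (2*O)*(1/(2*O)) = 1)
u(I) = 2*I (u(I) = I*1 + I = I + I = 2*I)
k(u(m(3, 5))) - 1*2399835 = (2/(5 + 5))² - 1*2399835 = (2/10)² - 2399835 = (2*(⅒))² - 2399835 = (⅕)² - 2399835 = 1/25 - 2399835 = -59995874/25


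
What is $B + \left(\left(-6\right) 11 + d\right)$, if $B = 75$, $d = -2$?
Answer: $7$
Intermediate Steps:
$B + \left(\left(-6\right) 11 + d\right) = 75 - 68 = 7$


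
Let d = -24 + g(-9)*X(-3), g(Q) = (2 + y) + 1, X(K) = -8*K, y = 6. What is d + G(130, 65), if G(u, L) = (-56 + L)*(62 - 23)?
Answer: 543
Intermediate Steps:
g(Q) = 9 (g(Q) = (2 + 6) + 1 = 8 + 1 = 9)
d = 192 (d = -24 + 9*(-8*(-3)) = -24 + 9*24 = -24 + 216 = 192)
G(u, L) = -2184 + 39*L (G(u, L) = (-56 + L)*39 = -2184 + 39*L)
d + G(130, 65) = 192 + (-2184 + 39*65) = 192 + (-2184 + 2535) = 192 + 351 = 543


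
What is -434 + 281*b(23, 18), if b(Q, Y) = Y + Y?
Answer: 9682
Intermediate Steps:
b(Q, Y) = 2*Y
-434 + 281*b(23, 18) = -434 + 281*(2*18) = -434 + 281*36 = -434 + 10116 = 9682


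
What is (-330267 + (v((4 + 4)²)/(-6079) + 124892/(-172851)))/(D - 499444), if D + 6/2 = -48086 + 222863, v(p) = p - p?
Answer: 57087106109/56119534170 ≈ 1.0172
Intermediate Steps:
v(p) = 0
D = 174774 (D = -3 + (-48086 + 222863) = -3 + 174777 = 174774)
(-330267 + (v((4 + 4)²)/(-6079) + 124892/(-172851)))/(D - 499444) = (-330267 + (0/(-6079) + 124892/(-172851)))/(174774 - 499444) = (-330267 + (0*(-1/6079) + 124892*(-1/172851)))/(-324670) = (-330267 + (0 - 124892/172851))*(-1/324670) = (-330267 - 124892/172851)*(-1/324670) = -57087106109/172851*(-1/324670) = 57087106109/56119534170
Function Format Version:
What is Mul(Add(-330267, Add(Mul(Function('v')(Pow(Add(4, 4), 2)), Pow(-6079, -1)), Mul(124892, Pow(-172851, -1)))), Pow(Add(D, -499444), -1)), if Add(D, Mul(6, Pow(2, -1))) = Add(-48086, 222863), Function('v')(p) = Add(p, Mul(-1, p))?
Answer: Rational(57087106109, 56119534170) ≈ 1.0172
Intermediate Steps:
Function('v')(p) = 0
D = 174774 (D = Add(-3, Add(-48086, 222863)) = Add(-3, 174777) = 174774)
Mul(Add(-330267, Add(Mul(Function('v')(Pow(Add(4, 4), 2)), Pow(-6079, -1)), Mul(124892, Pow(-172851, -1)))), Pow(Add(D, -499444), -1)) = Mul(Add(-330267, Add(Mul(0, Pow(-6079, -1)), Mul(124892, Pow(-172851, -1)))), Pow(Add(174774, -499444), -1)) = Mul(Add(-330267, Add(Mul(0, Rational(-1, 6079)), Mul(124892, Rational(-1, 172851)))), Pow(-324670, -1)) = Mul(Add(-330267, Add(0, Rational(-124892, 172851))), Rational(-1, 324670)) = Mul(Add(-330267, Rational(-124892, 172851)), Rational(-1, 324670)) = Mul(Rational(-57087106109, 172851), Rational(-1, 324670)) = Rational(57087106109, 56119534170)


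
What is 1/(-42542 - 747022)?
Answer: -1/789564 ≈ -1.2665e-6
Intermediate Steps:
1/(-42542 - 747022) = 1/(-789564) = -1/789564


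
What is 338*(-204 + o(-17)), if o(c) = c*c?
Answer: 28730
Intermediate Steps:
o(c) = c²
338*(-204 + o(-17)) = 338*(-204 + (-17)²) = 338*(-204 + 289) = 338*85 = 28730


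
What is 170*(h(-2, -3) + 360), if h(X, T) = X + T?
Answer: 60350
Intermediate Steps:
h(X, T) = T + X
170*(h(-2, -3) + 360) = 170*((-3 - 2) + 360) = 170*(-5 + 360) = 170*355 = 60350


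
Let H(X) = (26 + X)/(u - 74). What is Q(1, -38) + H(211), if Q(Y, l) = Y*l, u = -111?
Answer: -7267/185 ≈ -39.281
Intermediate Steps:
H(X) = -26/185 - X/185 (H(X) = (26 + X)/(-111 - 74) = (26 + X)/(-185) = (26 + X)*(-1/185) = -26/185 - X/185)
Q(1, -38) + H(211) = 1*(-38) + (-26/185 - 1/185*211) = -38 + (-26/185 - 211/185) = -38 - 237/185 = -7267/185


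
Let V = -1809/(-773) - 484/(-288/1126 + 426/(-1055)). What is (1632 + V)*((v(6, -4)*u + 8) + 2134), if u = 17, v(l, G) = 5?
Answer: 798542988401515/151414467 ≈ 5.2739e+6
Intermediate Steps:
V = 111465001801/151414467 (V = -1809*(-1/773) - 484/(-288*1/1126 + 426*(-1/1055)) = 1809/773 - 484/(-144/563 - 426/1055) = 1809/773 - 484/(-391758/593965) = 1809/773 - 484*(-593965/391758) = 1809/773 + 143739530/195879 = 111465001801/151414467 ≈ 736.16)
(1632 + V)*((v(6, -4)*u + 8) + 2134) = (1632 + 111465001801/151414467)*((5*17 + 8) + 2134) = 358573411945*((85 + 8) + 2134)/151414467 = 358573411945*(93 + 2134)/151414467 = (358573411945/151414467)*2227 = 798542988401515/151414467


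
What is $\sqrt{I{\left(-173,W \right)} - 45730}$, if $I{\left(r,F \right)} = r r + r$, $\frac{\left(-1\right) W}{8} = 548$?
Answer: $7 i \sqrt{326} \approx 126.39 i$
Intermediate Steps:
$W = -4384$ ($W = \left(-8\right) 548 = -4384$)
$I{\left(r,F \right)} = r + r^{2}$ ($I{\left(r,F \right)} = r^{2} + r = r + r^{2}$)
$\sqrt{I{\left(-173,W \right)} - 45730} = \sqrt{- 173 \left(1 - 173\right) - 45730} = \sqrt{\left(-173\right) \left(-172\right) - 45730} = \sqrt{29756 - 45730} = \sqrt{-15974} = 7 i \sqrt{326}$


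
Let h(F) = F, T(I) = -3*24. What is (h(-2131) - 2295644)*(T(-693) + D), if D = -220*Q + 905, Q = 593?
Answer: 297853679925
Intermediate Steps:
T(I) = -72
D = -129555 (D = -220*593 + 905 = -130460 + 905 = -129555)
(h(-2131) - 2295644)*(T(-693) + D) = (-2131 - 2295644)*(-72 - 129555) = -2297775*(-129627) = 297853679925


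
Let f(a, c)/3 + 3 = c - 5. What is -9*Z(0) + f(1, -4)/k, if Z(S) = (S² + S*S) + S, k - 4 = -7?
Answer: 12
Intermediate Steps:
k = -3 (k = 4 - 7 = -3)
f(a, c) = -24 + 3*c (f(a, c) = -9 + 3*(c - 5) = -9 + 3*(-5 + c) = -9 + (-15 + 3*c) = -24 + 3*c)
Z(S) = S + 2*S² (Z(S) = (S² + S²) + S = 2*S² + S = S + 2*S²)
-9*Z(0) + f(1, -4)/k = -0*(1 + 2*0) + (-24 + 3*(-4))/(-3) = -0*(1 + 0) + (-24 - 12)*(-⅓) = -0 - 36*(-⅓) = -9*0 + 12 = 0 + 12 = 12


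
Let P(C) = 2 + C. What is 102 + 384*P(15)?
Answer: 6630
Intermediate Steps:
102 + 384*P(15) = 102 + 384*(2 + 15) = 102 + 384*17 = 102 + 6528 = 6630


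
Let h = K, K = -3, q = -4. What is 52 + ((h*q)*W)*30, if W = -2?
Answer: -668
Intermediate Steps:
h = -3
52 + ((h*q)*W)*30 = 52 + (-3*(-4)*(-2))*30 = 52 + (12*(-2))*30 = 52 - 24*30 = 52 - 720 = -668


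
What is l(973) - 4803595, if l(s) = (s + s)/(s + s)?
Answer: -4803594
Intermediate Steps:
l(s) = 1 (l(s) = (2*s)/((2*s)) = (2*s)*(1/(2*s)) = 1)
l(973) - 4803595 = 1 - 4803595 = -4803594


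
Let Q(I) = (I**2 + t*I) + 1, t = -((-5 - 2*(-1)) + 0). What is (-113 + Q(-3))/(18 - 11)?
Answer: -16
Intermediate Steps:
t = 3 (t = -((-5 + 2) + 0) = -(-3 + 0) = -1*(-3) = 3)
Q(I) = 1 + I**2 + 3*I (Q(I) = (I**2 + 3*I) + 1 = 1 + I**2 + 3*I)
(-113 + Q(-3))/(18 - 11) = (-113 + (1 + (-3)**2 + 3*(-3)))/(18 - 11) = (-113 + (1 + 9 - 9))/7 = (-113 + 1)/7 = (1/7)*(-112) = -16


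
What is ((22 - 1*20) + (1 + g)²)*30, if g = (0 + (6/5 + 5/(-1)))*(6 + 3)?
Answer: 165636/5 ≈ 33127.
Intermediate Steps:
g = -171/5 (g = (0 + (6*(⅕) + 5*(-1)))*9 = (0 + (6/5 - 5))*9 = (0 - 19/5)*9 = -19/5*9 = -171/5 ≈ -34.200)
((22 - 1*20) + (1 + g)²)*30 = ((22 - 1*20) + (1 - 171/5)²)*30 = ((22 - 20) + (-166/5)²)*30 = (2 + 27556/25)*30 = (27606/25)*30 = 165636/5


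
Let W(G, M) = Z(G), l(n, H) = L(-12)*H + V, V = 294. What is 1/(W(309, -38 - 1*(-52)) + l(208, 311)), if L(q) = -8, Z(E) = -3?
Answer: -1/2197 ≈ -0.00045517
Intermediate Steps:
l(n, H) = 294 - 8*H (l(n, H) = -8*H + 294 = 294 - 8*H)
W(G, M) = -3
1/(W(309, -38 - 1*(-52)) + l(208, 311)) = 1/(-3 + (294 - 8*311)) = 1/(-3 + (294 - 2488)) = 1/(-3 - 2194) = 1/(-2197) = -1/2197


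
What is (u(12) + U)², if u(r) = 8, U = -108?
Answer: 10000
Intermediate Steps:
(u(12) + U)² = (8 - 108)² = (-100)² = 10000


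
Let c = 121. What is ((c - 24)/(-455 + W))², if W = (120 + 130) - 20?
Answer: 9409/50625 ≈ 0.18586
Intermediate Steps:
W = 230 (W = 250 - 20 = 230)
((c - 24)/(-455 + W))² = ((121 - 24)/(-455 + 230))² = (97/(-225))² = (97*(-1/225))² = (-97/225)² = 9409/50625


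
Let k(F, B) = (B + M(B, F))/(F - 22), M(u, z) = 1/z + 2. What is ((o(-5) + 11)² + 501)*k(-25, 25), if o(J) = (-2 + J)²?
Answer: -2764074/1175 ≈ -2352.4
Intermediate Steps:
M(u, z) = 2 + 1/z
k(F, B) = (2 + B + 1/F)/(-22 + F) (k(F, B) = (B + (2 + 1/F))/(F - 22) = (2 + B + 1/F)/(-22 + F))
((o(-5) + 11)² + 501)*k(-25, 25) = (((-2 - 5)² + 11)² + 501)*((1 + 2*(-25) + 25*(-25))/((-25)*(-22 - 25))) = (((-7)² + 11)² + 501)*(-1/25*(1 - 50 - 625)/(-47)) = ((49 + 11)² + 501)*(-1/25*(-1/47)*(-674)) = (60² + 501)*(-674/1175) = (3600 + 501)*(-674/1175) = 4101*(-674/1175) = -2764074/1175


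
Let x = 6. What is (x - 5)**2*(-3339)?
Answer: -3339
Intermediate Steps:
(x - 5)**2*(-3339) = (6 - 5)**2*(-3339) = 1**2*(-3339) = 1*(-3339) = -3339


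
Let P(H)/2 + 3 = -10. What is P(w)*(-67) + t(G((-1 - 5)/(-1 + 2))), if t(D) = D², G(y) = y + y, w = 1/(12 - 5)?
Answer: 1886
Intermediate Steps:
w = ⅐ (w = 1/7 = ⅐ ≈ 0.14286)
P(H) = -26 (P(H) = -6 + 2*(-10) = -6 - 20 = -26)
G(y) = 2*y
P(w)*(-67) + t(G((-1 - 5)/(-1 + 2))) = -26*(-67) + (2*((-1 - 5)/(-1 + 2)))² = 1742 + (2*(-6/1))² = 1742 + (2*(-6*1))² = 1742 + (2*(-6))² = 1742 + (-12)² = 1742 + 144 = 1886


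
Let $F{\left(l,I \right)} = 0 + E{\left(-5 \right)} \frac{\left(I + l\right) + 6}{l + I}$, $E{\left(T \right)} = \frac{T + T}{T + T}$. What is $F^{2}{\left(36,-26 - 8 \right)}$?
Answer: $16$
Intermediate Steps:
$E{\left(T \right)} = 1$ ($E{\left(T \right)} = \frac{2 T}{2 T} = 2 T \frac{1}{2 T} = 1$)
$F{\left(l,I \right)} = \frac{6 + I + l}{I + l}$ ($F{\left(l,I \right)} = 0 + 1 \frac{\left(I + l\right) + 6}{l + I} = 0 + 1 \frac{6 + I + l}{I + l} = 0 + \frac{6 + I + l}{I + l} = \frac{6 + I + l}{I + l}$)
$F^{2}{\left(36,-26 - 8 \right)} = \left(\frac{6 - 34 + 36}{\left(-26 - 8\right) + 36}\right)^{2} = \left(\frac{6 - 34 + 36}{-34 + 36}\right)^{2} = \left(\frac{1}{2} \cdot 8\right)^{2} = 4^{2} = 16$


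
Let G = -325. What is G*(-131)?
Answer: 42575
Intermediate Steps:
G*(-131) = -325*(-131) = 42575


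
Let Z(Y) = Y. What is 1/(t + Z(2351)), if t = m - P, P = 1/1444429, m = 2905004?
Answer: 1444429/4199467875294 ≈ 3.4396e-7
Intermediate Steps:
P = 1/1444429 ≈ 6.9231e-7
t = 4196072022715/1444429 (t = 2905004 - 1*1/1444429 = 2905004 - 1/1444429 = 4196072022715/1444429 ≈ 2.9050e+6)
1/(t + Z(2351)) = 1/(4196072022715/1444429 + 2351) = 1/(4199467875294/1444429) = 1444429/4199467875294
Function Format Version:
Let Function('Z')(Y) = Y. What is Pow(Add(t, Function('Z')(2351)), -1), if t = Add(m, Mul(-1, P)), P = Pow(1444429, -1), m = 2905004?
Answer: Rational(1444429, 4199467875294) ≈ 3.4396e-7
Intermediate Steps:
P = Rational(1, 1444429) ≈ 6.9231e-7
t = Rational(4196072022715, 1444429) (t = Add(2905004, Mul(-1, Rational(1, 1444429))) = Add(2905004, Rational(-1, 1444429)) = Rational(4196072022715, 1444429) ≈ 2.9050e+6)
Pow(Add(t, Function('Z')(2351)), -1) = Pow(Add(Rational(4196072022715, 1444429), 2351), -1) = Pow(Rational(4199467875294, 1444429), -1) = Rational(1444429, 4199467875294)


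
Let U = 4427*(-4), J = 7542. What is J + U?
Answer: -10166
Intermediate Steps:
U = -17708
J + U = 7542 - 17708 = -10166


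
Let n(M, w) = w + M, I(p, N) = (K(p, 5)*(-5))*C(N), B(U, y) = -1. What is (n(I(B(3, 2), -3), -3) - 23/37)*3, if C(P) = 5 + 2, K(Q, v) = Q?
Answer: 3483/37 ≈ 94.135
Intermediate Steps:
C(P) = 7
I(p, N) = -35*p (I(p, N) = (p*(-5))*7 = -5*p*7 = -35*p)
n(M, w) = M + w
(n(I(B(3, 2), -3), -3) - 23/37)*3 = ((-35*(-1) - 3) - 23/37)*3 = ((35 - 3) - 23*1/37)*3 = (32 - 23/37)*3 = (1161/37)*3 = 3483/37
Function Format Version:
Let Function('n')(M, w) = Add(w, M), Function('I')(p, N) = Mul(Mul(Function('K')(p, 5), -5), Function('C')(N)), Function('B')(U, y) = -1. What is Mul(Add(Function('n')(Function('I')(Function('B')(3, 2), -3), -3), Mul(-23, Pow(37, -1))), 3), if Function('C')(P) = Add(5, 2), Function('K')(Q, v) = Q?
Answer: Rational(3483, 37) ≈ 94.135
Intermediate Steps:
Function('C')(P) = 7
Function('I')(p, N) = Mul(-35, p) (Function('I')(p, N) = Mul(Mul(p, -5), 7) = Mul(Mul(-5, p), 7) = Mul(-35, p))
Function('n')(M, w) = Add(M, w)
Mul(Add(Function('n')(Function('I')(Function('B')(3, 2), -3), -3), Mul(-23, Pow(37, -1))), 3) = Mul(Add(Add(Mul(-35, -1), -3), Mul(-23, Pow(37, -1))), 3) = Mul(Add(Add(35, -3), Mul(-23, Rational(1, 37))), 3) = Mul(Add(32, Rational(-23, 37)), 3) = Mul(Rational(1161, 37), 3) = Rational(3483, 37)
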